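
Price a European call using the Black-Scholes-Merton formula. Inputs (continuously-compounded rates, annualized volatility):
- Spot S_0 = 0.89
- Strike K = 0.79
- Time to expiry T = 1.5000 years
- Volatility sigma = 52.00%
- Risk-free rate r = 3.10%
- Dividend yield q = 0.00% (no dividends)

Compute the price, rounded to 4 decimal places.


d1 = (ln(S/K) + (r - q + 0.5*sigma^2) * T) / (sigma * sqrt(T)) = 0.57859541
d2 = d1 - sigma * sqrt(T) = -0.05827192
exp(-rT) = 0.95456456; exp(-qT) = 1.00000000
C = S_0 * exp(-qT) * N(d1) - K * exp(-rT) * N(d2)
N(d1) = 0.71856890; N(d2) = 0.47676602
C = 0.8900 * 1.00000000 * 0.71856890 - 0.7900 * 0.95456456 * 0.47676602 = 0.2800

Answer: Price = 0.2800


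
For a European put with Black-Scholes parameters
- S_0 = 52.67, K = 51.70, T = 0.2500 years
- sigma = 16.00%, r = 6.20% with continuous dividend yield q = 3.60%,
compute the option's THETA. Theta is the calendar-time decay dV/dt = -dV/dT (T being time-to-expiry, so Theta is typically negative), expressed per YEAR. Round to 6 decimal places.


d1 = 0.3536031498; d2 = 0.2736031498
phi(d1) = 0.3747649959; exp(-qT) = 0.9910403788; exp(-rT) = 0.9846195068
Theta = -S*exp(-qT)*phi(d1)*sigma/(2*sqrt(T)) + r*K*exp(-rT)*N(-d2) - q*S*exp(-qT)*N(-d1)
N(-d1) = 0.3618181568; N(-d2) = 0.3921948066; sqrt(T) = 0.5000000000
Term 1 = -52.6700 * 0.9910403788 * 0.3747649959 * 0.1600 / (2 * 0.5000000000) = -3.1299231224
Term 2 = 0.0620 * 51.7000 * 0.9846195068 * 0.3921948066 = 1.2378057809
Term 3 = -0.0360 * 52.6700 * 0.9910403788 * 0.3618181568 = -0.6799038896
Theta = -3.1299231224 + (1.2378057809) + (-0.6799038896) = -2.572021

Answer: Theta = -2.572021


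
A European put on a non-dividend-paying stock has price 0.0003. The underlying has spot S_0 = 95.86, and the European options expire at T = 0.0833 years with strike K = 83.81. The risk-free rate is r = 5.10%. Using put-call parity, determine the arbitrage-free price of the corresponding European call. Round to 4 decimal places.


Answer: Call price = 12.4056

Derivation:
Put-call parity: C - P = S_0 * exp(-qT) - K * exp(-rT).
S_0 * exp(-qT) = 95.8600 * 1.00000000 = 95.86000000
K * exp(-rT) = 83.8100 * 0.99576071 = 83.45470521
C = P + S*exp(-qT) - K*exp(-rT)
C = 0.0003 + 95.86000000 - 83.45470521 = 12.4056


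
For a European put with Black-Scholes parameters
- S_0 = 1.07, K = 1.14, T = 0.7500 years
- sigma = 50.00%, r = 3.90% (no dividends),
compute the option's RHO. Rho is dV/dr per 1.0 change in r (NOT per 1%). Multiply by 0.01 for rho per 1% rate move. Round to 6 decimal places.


d1 = 0.1377104778; d2 = -0.2953022241
phi(d1) = 0.3951773525; exp(-qT) = 1.0000000000; exp(-rT) = 0.9711736407
N(-d2) = 0.6161184912
Rho = -K*T*exp(-rT)*N(-d2) = -1.1400 * 0.7500 * 0.9711736407 * 0.6161184912 = -0.511596

Answer: Rho = -0.511596


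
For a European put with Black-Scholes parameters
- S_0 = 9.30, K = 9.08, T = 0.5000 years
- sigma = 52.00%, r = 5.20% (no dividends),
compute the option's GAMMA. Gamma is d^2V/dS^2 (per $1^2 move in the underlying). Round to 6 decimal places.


Answer: Gamma = 0.110853

Derivation:
d1 = 0.3196672224; d2 = -0.0480283038
phi(d1) = 0.3790708698; exp(-qT) = 1.0000000000; exp(-rT) = 0.9743350896
Gamma = exp(-qT) * phi(d1) / (S * sigma * sqrt(T)) = 1.0000000000 * 0.3790708698 / (9.3000 * 0.5200 * 0.7071067812) = 0.110853


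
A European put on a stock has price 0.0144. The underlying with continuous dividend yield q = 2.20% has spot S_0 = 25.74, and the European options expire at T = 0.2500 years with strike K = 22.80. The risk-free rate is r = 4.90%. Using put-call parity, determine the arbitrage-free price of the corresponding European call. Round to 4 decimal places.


Answer: Call price = 3.0908

Derivation:
Put-call parity: C - P = S_0 * exp(-qT) - K * exp(-rT).
S_0 * exp(-qT) = 25.7400 * 0.99451510 = 25.59881860
K * exp(-rT) = 22.8000 * 0.98782473 = 22.52240375
C = P + S*exp(-qT) - K*exp(-rT)
C = 0.0144 + 25.59881860 - 22.52240375 = 3.0908


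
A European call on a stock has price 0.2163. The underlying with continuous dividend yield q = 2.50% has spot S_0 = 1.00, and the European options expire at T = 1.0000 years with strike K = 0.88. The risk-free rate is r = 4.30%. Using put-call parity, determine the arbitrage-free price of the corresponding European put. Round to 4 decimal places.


Answer: Put price = 0.0840

Derivation:
Put-call parity: C - P = S_0 * exp(-qT) - K * exp(-rT).
S_0 * exp(-qT) = 1.0000 * 0.97530991 = 0.97530991
K * exp(-rT) = 0.8800 * 0.95791139 = 0.84296202
P = C - S*exp(-qT) + K*exp(-rT)
P = 0.2163 - 0.97530991 + 0.84296202 = 0.0840


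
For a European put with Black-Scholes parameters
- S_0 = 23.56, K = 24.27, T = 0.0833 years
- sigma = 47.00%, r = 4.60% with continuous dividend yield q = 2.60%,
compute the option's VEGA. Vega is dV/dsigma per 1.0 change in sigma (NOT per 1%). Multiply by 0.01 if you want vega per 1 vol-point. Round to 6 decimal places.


Answer: Vega = 2.680931

Derivation:
d1 = -0.1387700085; d2 = -0.2744201836
phi(d1) = 0.3951194752; exp(-qT) = 0.9978365437; exp(-rT) = 0.9961755320
Vega = S * exp(-qT) * phi(d1) * sqrt(T) = 23.5600 * 0.9978365437 * 0.3951194752 * 0.2886173938 = 2.680931


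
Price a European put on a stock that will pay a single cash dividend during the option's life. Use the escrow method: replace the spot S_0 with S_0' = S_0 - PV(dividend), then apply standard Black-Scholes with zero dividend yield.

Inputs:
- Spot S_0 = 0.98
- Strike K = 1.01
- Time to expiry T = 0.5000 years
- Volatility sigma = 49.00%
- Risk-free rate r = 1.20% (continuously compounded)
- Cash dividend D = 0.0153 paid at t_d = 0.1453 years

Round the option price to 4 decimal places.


PV(D) = D * exp(-r * t_d) = 0.0153 * 0.99825792 = 0.01527335
S_0' = S_0 - PV(D) = 0.9800 - 0.01527335 = 0.96472665
d1 = (ln(S_0'/K) + (r + sigma^2/2)*T) / (sigma*sqrt(T)) = 0.05819688
d2 = d1 - sigma*sqrt(T) = -0.28828544
exp(-rT) = 0.99401796
N(-d1) = 0.47679590; N(-d2) = 0.61343587
P = K * exp(-rT) * N(-d2) - S_0' * N(-d1) = 1.0100 * 0.99401796 * 0.61343587 - 0.96472665 * 0.47679590 = 0.1559

Answer: Price = 0.1559


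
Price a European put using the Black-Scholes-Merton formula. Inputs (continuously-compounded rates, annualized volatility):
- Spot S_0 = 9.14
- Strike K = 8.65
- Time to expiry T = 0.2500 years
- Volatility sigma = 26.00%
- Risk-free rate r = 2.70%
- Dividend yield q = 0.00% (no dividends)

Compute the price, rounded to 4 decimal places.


d1 = (ln(S/K) + (r - q + 0.5*sigma^2) * T) / (sigma * sqrt(T)) = 0.54077742
d2 = d1 - sigma * sqrt(T) = 0.41077742
exp(-rT) = 0.99327273; exp(-qT) = 1.00000000
P = K * exp(-rT) * N(-d2) - S_0 * exp(-qT) * N(-d1)
N(-d1) = 0.29433050; N(-d2) = 0.34061788
P = 8.6500 * 0.99327273 * 0.34061788 - 9.1400 * 1.00000000 * 0.29433050 = 0.2363

Answer: Price = 0.2363


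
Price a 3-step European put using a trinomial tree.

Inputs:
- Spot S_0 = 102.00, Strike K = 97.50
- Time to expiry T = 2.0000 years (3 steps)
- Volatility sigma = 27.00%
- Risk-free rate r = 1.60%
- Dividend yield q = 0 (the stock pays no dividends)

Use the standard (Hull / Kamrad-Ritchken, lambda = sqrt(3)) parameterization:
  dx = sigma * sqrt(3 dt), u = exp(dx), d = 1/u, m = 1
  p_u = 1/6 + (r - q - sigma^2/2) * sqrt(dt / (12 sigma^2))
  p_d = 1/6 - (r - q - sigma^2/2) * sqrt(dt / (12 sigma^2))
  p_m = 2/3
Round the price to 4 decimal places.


Answer: Price = V(0,0) = 10.7437

Derivation:
dt = T/N = 0.666667; dx = sigma*sqrt(3*dt) = 0.381838
u = exp(dx) = 1.464974; d = 1/u = 0.682606
p_u = 0.148814, p_m = 0.666667, p_d = 0.184519
Discount per step: exp(-r*dt) = 0.989390
Stock lattice S(k, j) with j the centered position index:
  k=0: S(0,+0) = 102.0000
  k=1: S(1,-1) = 69.6258; S(1,+0) = 102.0000; S(1,+1) = 149.4274
  k=2: S(2,-2) = 47.5270; S(2,-1) = 69.6258; S(2,+0) = 102.0000; S(2,+1) = 149.4274; S(2,+2) = 218.9073
  k=3: S(3,-3) = 32.4422; S(3,-2) = 47.5270; S(3,-1) = 69.6258; S(3,+0) = 102.0000; S(3,+1) = 149.4274; S(3,+2) = 218.9073; S(3,+3) = 320.6935
Terminal payoffs V(N, j) = max(K - S_T, 0):
  V(3,-3) = 65.057807; V(3,-2) = 49.973023; V(3,-1) = 27.874203; V(3,+0) = 0.000000; V(3,+1) = 0.000000; V(3,+2) = 0.000000; V(3,+3) = 0.000000
Backward induction: V(k, j) = exp(-r*dt) * [p_u * V(k+1, j+1) + p_m * V(k+1, j) + p_d * V(k+1, j-1)]
  V(2,-2) = exp(-r*dt) * [p_u*27.874203 + p_m*49.973023 + p_d*65.057807] = 48.942976
  V(2,-1) = exp(-r*dt) * [p_u*0.000000 + p_m*27.874203 + p_d*49.973023] = 27.508773
  V(2,+0) = exp(-r*dt) * [p_u*0.000000 + p_m*0.000000 + p_d*27.874203] = 5.088748
  V(2,+1) = exp(-r*dt) * [p_u*0.000000 + p_m*0.000000 + p_d*0.000000] = 0.000000
  V(2,+2) = exp(-r*dt) * [p_u*0.000000 + p_m*0.000000 + p_d*0.000000] = 0.000000
  V(1,-1) = exp(-r*dt) * [p_u*5.088748 + p_m*27.508773 + p_d*48.942976] = 27.828936
  V(1,+0) = exp(-r*dt) * [p_u*0.000000 + p_m*5.088748 + p_d*27.508773] = 8.378538
  V(1,+1) = exp(-r*dt) * [p_u*0.000000 + p_m*0.000000 + p_d*5.088748] = 0.929008
  V(0,+0) = exp(-r*dt) * [p_u*0.929008 + p_m*8.378538 + p_d*27.828936] = 10.743695


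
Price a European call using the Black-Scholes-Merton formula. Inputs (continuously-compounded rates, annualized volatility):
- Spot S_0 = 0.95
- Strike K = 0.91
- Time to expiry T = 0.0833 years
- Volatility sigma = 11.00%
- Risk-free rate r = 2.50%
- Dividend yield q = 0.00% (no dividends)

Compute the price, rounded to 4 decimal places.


Answer: Price = 0.0429

Derivation:
d1 = (ln(S/K) + (r - q + 0.5*sigma^2) * T) / (sigma * sqrt(T)) = 1.43643614
d2 = d1 - sigma * sqrt(T) = 1.40468823
exp(-rT) = 0.99791967; exp(-qT) = 1.00000000
C = S_0 * exp(-qT) * N(d1) - K * exp(-rT) * N(d2)
N(d1) = 0.92456086; N(d2) = 0.91994300
C = 0.9500 * 1.00000000 * 0.92456086 - 0.9100 * 0.99791967 * 0.91994300 = 0.0429


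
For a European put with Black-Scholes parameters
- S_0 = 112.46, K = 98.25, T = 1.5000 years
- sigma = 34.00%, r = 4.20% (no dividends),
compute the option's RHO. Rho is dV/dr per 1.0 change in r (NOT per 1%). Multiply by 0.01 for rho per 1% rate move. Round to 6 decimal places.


Answer: Rho = -54.596520

Derivation:
d1 = 0.6838935789; d2 = 0.2674803226
phi(d1) = 0.3157534009; exp(-qT) = 1.0000000000; exp(-rT) = 0.9389434737
N(-d2) = 0.3945496814
Rho = -K*T*exp(-rT)*N(-d2) = -98.2500 * 1.5000 * 0.9389434737 * 0.3945496814 = -54.596520


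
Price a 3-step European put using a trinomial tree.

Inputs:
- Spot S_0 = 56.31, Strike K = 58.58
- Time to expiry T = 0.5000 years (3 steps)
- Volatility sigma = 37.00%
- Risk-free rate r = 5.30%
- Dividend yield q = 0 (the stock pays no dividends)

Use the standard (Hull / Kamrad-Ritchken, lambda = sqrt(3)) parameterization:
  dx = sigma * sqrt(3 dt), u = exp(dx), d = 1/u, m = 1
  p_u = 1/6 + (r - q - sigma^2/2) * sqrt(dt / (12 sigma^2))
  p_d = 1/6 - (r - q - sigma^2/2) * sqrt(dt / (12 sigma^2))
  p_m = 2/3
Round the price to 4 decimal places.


Answer: Price = V(0,0) = 6.1138

Derivation:
dt = T/N = 0.166667; dx = sigma*sqrt(3*dt) = 0.261630
u = exp(dx) = 1.299045; d = 1/u = 0.769796
p_u = 0.161746, p_m = 0.666667, p_d = 0.171588
Discount per step: exp(-r*dt) = 0.991206
Stock lattice S(k, j) with j the centered position index:
  k=0: S(0,+0) = 56.3100
  k=1: S(1,-1) = 43.3472; S(1,+0) = 56.3100; S(1,+1) = 73.1492
  k=2: S(2,-2) = 33.3685; S(2,-1) = 43.3472; S(2,+0) = 56.3100; S(2,+1) = 73.1492; S(2,+2) = 95.0242
  k=3: S(3,-3) = 25.6870; S(3,-2) = 33.3685; S(3,-1) = 43.3472; S(3,+0) = 56.3100; S(3,+1) = 73.1492; S(3,+2) = 95.0242; S(3,+3) = 123.4407
Terminal payoffs V(N, j) = max(K - S_T, 0):
  V(3,-3) = 32.893036; V(3,-2) = 25.211474; V(3,-1) = 15.232777; V(3,+0) = 2.270000; V(3,+1) = 0.000000; V(3,+2) = 0.000000; V(3,+3) = 0.000000
Backward induction: V(k, j) = exp(-r*dt) * [p_u * V(k+1, j+1) + p_m * V(k+1, j) + p_d * V(k+1, j-1)]
  V(2,-2) = exp(-r*dt) * [p_u*15.232777 + p_m*25.211474 + p_d*32.893036] = 24.696408
  V(2,-1) = exp(-r*dt) * [p_u*2.270000 + p_m*15.232777 + p_d*25.211474] = 14.717745
  V(2,+0) = exp(-r*dt) * [p_u*0.000000 + p_m*2.270000 + p_d*15.232777] = 4.090796
  V(2,+1) = exp(-r*dt) * [p_u*0.000000 + p_m*0.000000 + p_d*2.270000] = 0.386079
  V(2,+2) = exp(-r*dt) * [p_u*0.000000 + p_m*0.000000 + p_d*0.000000] = 0.000000
  V(1,-1) = exp(-r*dt) * [p_u*4.090796 + p_m*14.717745 + p_d*24.696408] = 14.581723
  V(1,+0) = exp(-r*dt) * [p_u*0.386079 + p_m*4.090796 + p_d*14.717745] = 5.268286
  V(1,+1) = exp(-r*dt) * [p_u*0.000000 + p_m*0.386079 + p_d*4.090796] = 0.950880
  V(0,+0) = exp(-r*dt) * [p_u*0.950880 + p_m*5.268286 + p_d*14.581723] = 6.113792


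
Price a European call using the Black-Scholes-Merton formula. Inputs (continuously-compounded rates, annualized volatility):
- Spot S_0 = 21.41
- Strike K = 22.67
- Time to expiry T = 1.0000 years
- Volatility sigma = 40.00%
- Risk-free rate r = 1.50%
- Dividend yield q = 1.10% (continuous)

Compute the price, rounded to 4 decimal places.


Answer: Price = 2.9001

Derivation:
d1 = (ln(S/K) + (r - q + 0.5*sigma^2) * T) / (sigma * sqrt(T)) = 0.06703910
d2 = d1 - sigma * sqrt(T) = -0.33296090
exp(-rT) = 0.98511194; exp(-qT) = 0.98906028
C = S_0 * exp(-qT) * N(d1) - K * exp(-rT) * N(d2)
N(d1) = 0.52672471; N(d2) = 0.36958190
C = 21.4100 * 0.98906028 * 0.52672471 - 22.6700 * 0.98511194 * 0.36958190 = 2.9001


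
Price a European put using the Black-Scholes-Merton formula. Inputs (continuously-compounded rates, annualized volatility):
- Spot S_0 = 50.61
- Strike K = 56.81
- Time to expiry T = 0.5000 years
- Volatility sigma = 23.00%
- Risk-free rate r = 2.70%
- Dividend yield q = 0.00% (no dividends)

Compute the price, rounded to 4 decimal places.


Answer: Price = 6.8323

Derivation:
d1 = (ln(S/K) + (r - q + 0.5*sigma^2) * T) / (sigma * sqrt(T)) = -0.54624418
d2 = d1 - sigma * sqrt(T) = -0.70887874
exp(-rT) = 0.98659072; exp(-qT) = 1.00000000
P = K * exp(-rT) * N(-d2) - S_0 * exp(-qT) * N(-d1)
N(-d1) = 0.70755095; N(-d2) = 0.76080013
P = 56.8100 * 0.98659072 * 0.76080013 - 50.6100 * 1.00000000 * 0.70755095 = 6.8323


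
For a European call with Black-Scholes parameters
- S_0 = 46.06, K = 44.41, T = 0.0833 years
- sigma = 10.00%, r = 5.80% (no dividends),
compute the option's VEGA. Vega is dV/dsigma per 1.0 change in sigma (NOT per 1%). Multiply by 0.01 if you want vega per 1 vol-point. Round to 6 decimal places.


d1 = 1.4457938428; d2 = 1.4169321035
phi(d1) = 0.1402823010; exp(-qT) = 1.0000000000; exp(-rT) = 0.9951802524
Vega = S * exp(-qT) * phi(d1) * sqrt(T) = 46.0600 * 1.0000000000 * 0.1402823010 * 0.2886173938 = 1.864873

Answer: Vega = 1.864873


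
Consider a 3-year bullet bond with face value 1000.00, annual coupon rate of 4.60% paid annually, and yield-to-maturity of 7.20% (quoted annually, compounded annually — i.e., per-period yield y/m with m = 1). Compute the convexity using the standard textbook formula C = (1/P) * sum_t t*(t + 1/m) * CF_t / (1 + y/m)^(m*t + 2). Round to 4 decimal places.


Answer: Convexity = 9.8173

Derivation:
Coupon per period c = face * coupon_rate / m = 46.000000
Periods per year m = 1; per-period yield y/m = 0.072000
Number of cashflows N = 3
Cashflows (t years, CF_t, discount factor 1/(1+y/m)^(m*t), PV):
  t = 1.0000: CF_t = 46.000000, DF = 0.932836, PV = 42.910448
  t = 2.0000: CF_t = 46.000000, DF = 0.870183, PV = 40.028403
  t = 3.0000: CF_t = 1046.000000, DF = 0.811738, PV = 849.077492
Price P = sum_t PV_t = 932.016343
Convexity numerator sum_t t*(t + 1/m) * CF_t / (1+y/m)^(m*t + 2):
  t = 1.0000: term = 74.679856
  t = 2.0000: term = 208.992134
  t = 3.0000: term = 8866.230216
Convexity = (1/P) * sum = 9149.902206 / 932.016343 = 9.817319


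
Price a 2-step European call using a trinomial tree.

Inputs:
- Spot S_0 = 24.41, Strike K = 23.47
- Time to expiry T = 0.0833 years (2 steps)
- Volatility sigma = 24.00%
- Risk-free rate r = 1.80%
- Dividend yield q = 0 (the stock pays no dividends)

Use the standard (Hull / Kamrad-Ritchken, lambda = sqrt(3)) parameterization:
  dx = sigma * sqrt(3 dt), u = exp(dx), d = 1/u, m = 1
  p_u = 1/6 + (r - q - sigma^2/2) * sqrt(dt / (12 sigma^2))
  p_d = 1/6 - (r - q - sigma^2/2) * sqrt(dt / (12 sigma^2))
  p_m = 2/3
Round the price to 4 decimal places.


Answer: Price = V(0,0) = 1.2930

Derivation:
dt = T/N = 0.041650; dx = sigma*sqrt(3*dt) = 0.084836
u = exp(dx) = 1.088538; d = 1/u = 0.918663
p_u = 0.164016, p_m = 0.666667, p_d = 0.169318
Discount per step: exp(-r*dt) = 0.999251
Stock lattice S(k, j) with j the centered position index:
  k=0: S(0,+0) = 24.4100
  k=1: S(1,-1) = 22.4246; S(1,+0) = 24.4100; S(1,+1) = 26.5712
  k=2: S(2,-2) = 20.6006; S(2,-1) = 22.4246; S(2,+0) = 24.4100; S(2,+1) = 26.5712; S(2,+2) = 28.9238
Terminal payoffs V(N, j) = max(S_T - K, 0):
  V(2,-2) = 0.000000; V(2,-1) = 0.000000; V(2,+0) = 0.940000; V(2,+1) = 3.101221; V(2,+2) = 5.453794
Backward induction: V(k, j) = exp(-r*dt) * [p_u * V(k+1, j+1) + p_m * V(k+1, j) + p_d * V(k+1, j-1)]
  V(1,-1) = exp(-r*dt) * [p_u*0.940000 + p_m*0.000000 + p_d*0.000000] = 0.154059
  V(1,+0) = exp(-r*dt) * [p_u*3.101221 + p_m*0.940000 + p_d*0.000000] = 1.134464
  V(1,+1) = exp(-r*dt) * [p_u*5.453794 + p_m*3.101221 + p_d*0.940000] = 3.118808
  V(0,+0) = exp(-r*dt) * [p_u*3.118808 + p_m*1.134464 + p_d*0.154059] = 1.292958


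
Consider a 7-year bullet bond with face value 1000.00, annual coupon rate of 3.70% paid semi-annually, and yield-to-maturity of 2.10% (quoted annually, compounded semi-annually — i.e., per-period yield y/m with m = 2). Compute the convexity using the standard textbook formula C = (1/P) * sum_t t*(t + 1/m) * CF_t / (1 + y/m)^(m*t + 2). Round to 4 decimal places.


Answer: Convexity = 44.3583

Derivation:
Coupon per period c = face * coupon_rate / m = 18.500000
Periods per year m = 2; per-period yield y/m = 0.010500
Number of cashflows N = 14
Cashflows (t years, CF_t, discount factor 1/(1+y/m)^(m*t), PV):
  t = 0.5000: CF_t = 18.500000, DF = 0.989609, PV = 18.307768
  t = 1.0000: CF_t = 18.500000, DF = 0.979326, PV = 18.117534
  t = 1.5000: CF_t = 18.500000, DF = 0.969150, PV = 17.929277
  t = 2.0000: CF_t = 18.500000, DF = 0.959080, PV = 17.742976
  t = 2.5000: CF_t = 18.500000, DF = 0.949114, PV = 17.558610
  t = 3.0000: CF_t = 18.500000, DF = 0.939252, PV = 17.376161
  t = 3.5000: CF_t = 18.500000, DF = 0.929492, PV = 17.195607
  t = 4.0000: CF_t = 18.500000, DF = 0.919834, PV = 17.016929
  t = 4.5000: CF_t = 18.500000, DF = 0.910276, PV = 16.840108
  t = 5.0000: CF_t = 18.500000, DF = 0.900818, PV = 16.665124
  t = 5.5000: CF_t = 18.500000, DF = 0.891457, PV = 16.491958
  t = 6.0000: CF_t = 18.500000, DF = 0.882194, PV = 16.320592
  t = 6.5000: CF_t = 18.500000, DF = 0.873027, PV = 16.151007
  t = 7.0000: CF_t = 1018.500000, DF = 0.863956, PV = 879.939034
Price P = sum_t PV_t = 1103.652685
Convexity numerator sum_t t*(t + 1/m) * CF_t / (1+y/m)^(m*t + 2):
  t = 0.5000: term = 8.964638
  t = 1.0000: term = 26.614464
  t = 1.5000: term = 52.675831
  t = 2.0000: term = 86.880803
  t = 2.5000: term = 128.967050
  t = 3.0000: term = 178.677754
  t = 3.5000: term = 235.761509
  t = 4.0000: term = 299.972232
  t = 4.5000: term = 371.069065
  t = 5.0000: term = 448.816286
  t = 5.5000: term = 532.983220
  t = 6.0000: term = 623.344146
  t = 6.5000: term = 719.678216
  t = 7.0000: term = 45241.734953
Convexity = (1/P) * sum = 48956.140169 / 1103.652685 = 44.358285


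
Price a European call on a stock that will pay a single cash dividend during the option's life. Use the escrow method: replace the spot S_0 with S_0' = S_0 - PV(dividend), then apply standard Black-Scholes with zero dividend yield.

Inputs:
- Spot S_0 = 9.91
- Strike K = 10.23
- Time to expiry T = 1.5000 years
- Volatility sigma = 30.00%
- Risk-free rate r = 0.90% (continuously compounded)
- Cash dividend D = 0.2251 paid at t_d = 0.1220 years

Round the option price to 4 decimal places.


Answer: Price = 1.2465

Derivation:
PV(D) = D * exp(-r * t_d) = 0.2251 * 0.99890260 = 0.22485298
S_0' = S_0 - PV(D) = 9.9100 - 0.22485298 = 9.68514702
d1 = (ln(S_0'/K) + (r + sigma^2/2)*T) / (sigma*sqrt(T)) = 0.07149488
d2 = d1 - sigma*sqrt(T) = -0.29592858
exp(-rT) = 0.98659072
N(d1) = 0.52849805; N(d2) = 0.38364231
C = S_0' * N(d1) - K * exp(-rT) * N(d2) = 9.68514702 * 0.52849805 - 10.2300 * 0.98659072 * 0.38364231 = 1.2465


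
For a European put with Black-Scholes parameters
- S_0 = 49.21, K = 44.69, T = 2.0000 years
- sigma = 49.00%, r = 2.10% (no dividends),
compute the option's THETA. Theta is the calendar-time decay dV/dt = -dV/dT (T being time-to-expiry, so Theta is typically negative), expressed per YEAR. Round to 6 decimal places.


Answer: Theta = -2.427405

Derivation:
d1 = 0.5461275613; d2 = -0.1468370843
phi(d1) = 0.3436724726; exp(-qT) = 1.0000000000; exp(-rT) = 0.9588697806
Theta = -S*exp(-qT)*phi(d1)*sigma/(2*sqrt(T)) + r*K*exp(-rT)*N(-d2) - q*S*exp(-qT)*N(-d1)
N(-d1) = 0.2924891278; N(-d2) = 0.5583696936; sqrt(T) = 1.4142135624
Term 1 = -49.2100 * 1.0000000000 * 0.3436724726 * 0.4900 / (2 * 1.4142135624) = -2.9298757221
Term 2 = 0.0210 * 44.6900 * 0.9588697806 * 0.5583696936 = 0.5024711363
Term 3 = 0 (no dividend yield, q = 0)
Theta = -2.9298757221 + (0.5024711363) + (0.0000000000) = -2.427405


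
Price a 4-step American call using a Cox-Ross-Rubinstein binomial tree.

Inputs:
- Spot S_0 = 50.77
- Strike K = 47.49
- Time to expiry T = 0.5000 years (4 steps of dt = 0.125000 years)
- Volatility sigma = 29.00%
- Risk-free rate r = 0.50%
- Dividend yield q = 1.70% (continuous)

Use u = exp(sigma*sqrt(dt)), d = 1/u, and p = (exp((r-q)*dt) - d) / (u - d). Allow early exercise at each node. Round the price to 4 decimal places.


dt = T/N = 0.125000
u = exp(sigma*sqrt(dt)) = 1.107971; d = 1/u = 0.902551
p = (exp((r-q)*dt) - d) / (u - d) = 0.467093
Discount per step: exp(-r*dt) = 0.999375
Stock lattice S(k, i) with i counting down-moves:
  k=0: S(0,0) = 50.7700
  k=1: S(1,0) = 56.2517; S(1,1) = 45.8225
  k=2: S(2,0) = 62.3252; S(2,1) = 50.7700; S(2,2) = 41.3571
  k=3: S(3,0) = 69.0546; S(3,1) = 56.2517; S(3,2) = 45.8225; S(3,3) = 37.3269
  k=4: S(4,0) = 76.5105; S(4,1) = 62.3252; S(4,2) = 50.7700; S(4,3) = 41.3571; S(4,4) = 33.6894
Terminal payoffs V(N, i) = max(S_T - K, 0):
  V(4,0) = 29.020468; V(4,1) = 14.835247; V(4,2) = 3.280000; V(4,3) = 0.000000; V(4,4) = 0.000000
Backward induction: V(k, i) = exp(-r*dt) * [p * V(k+1, i) + (1-p) * V(k+1, i+1)]; then take max(V_cont, immediate exercise) for American.
  V(3,0) = exp(-r*dt) * [p*29.020468 + (1-p)*14.835247] = 21.447658; exercise = 21.564571; V(3,0) = max -> 21.564571
  V(3,1) = exp(-r*dt) * [p*14.835247 + (1-p)*3.280000] = 8.671956; exercise = 8.761692; V(3,1) = max -> 8.761692
  V(3,2) = exp(-r*dt) * [p*3.280000 + (1-p)*0.000000] = 1.531108; exercise = 0.000000; V(3,2) = max -> 1.531108
  V(3,3) = exp(-r*dt) * [p*0.000000 + (1-p)*0.000000] = 0.000000; exercise = 0.000000; V(3,3) = max -> 0.000000
  V(2,0) = exp(-r*dt) * [p*21.564571 + (1-p)*8.761692] = 14.732619; exercise = 14.835247; V(2,0) = max -> 14.835247
  V(2,1) = exp(-r*dt) * [p*8.761692 + (1-p)*1.531108] = 4.905398; exercise = 3.280000; V(2,1) = max -> 4.905398
  V(2,2) = exp(-r*dt) * [p*1.531108 + (1-p)*0.000000] = 0.714723; exercise = 0.000000; V(2,2) = max -> 0.714723
  V(1,0) = exp(-r*dt) * [p*14.835247 + (1-p)*4.905398] = 9.537600; exercise = 8.761692; V(1,0) = max -> 9.537600
  V(1,1) = exp(-r*dt) * [p*4.905398 + (1-p)*0.714723] = 2.670489; exercise = 0.000000; V(1,1) = max -> 2.670489
  V(0,0) = exp(-r*dt) * [p*9.537600 + (1-p)*2.670489] = 5.874397; exercise = 3.280000; V(0,0) = max -> 5.874397

Answer: Price = V(0,0) = 5.8744


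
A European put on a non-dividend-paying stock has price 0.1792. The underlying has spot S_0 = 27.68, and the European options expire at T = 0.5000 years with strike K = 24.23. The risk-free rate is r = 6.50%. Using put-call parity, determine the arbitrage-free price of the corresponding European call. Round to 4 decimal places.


Put-call parity: C - P = S_0 * exp(-qT) - K * exp(-rT).
S_0 * exp(-qT) = 27.6800 * 1.00000000 = 27.68000000
K * exp(-rT) = 24.2300 * 0.96802245 = 23.45518396
C = P + S*exp(-qT) - K*exp(-rT)
C = 0.1792 + 27.68000000 - 23.45518396 = 4.4040

Answer: Call price = 4.4040


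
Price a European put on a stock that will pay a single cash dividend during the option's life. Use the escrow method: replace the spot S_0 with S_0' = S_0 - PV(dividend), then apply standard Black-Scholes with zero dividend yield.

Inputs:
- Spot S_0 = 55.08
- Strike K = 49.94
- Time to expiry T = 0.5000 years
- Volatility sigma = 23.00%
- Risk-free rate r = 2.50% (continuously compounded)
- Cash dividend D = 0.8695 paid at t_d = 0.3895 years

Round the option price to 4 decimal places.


Answer: Price = 1.4572

Derivation:
PV(D) = D * exp(-r * t_d) = 0.8695 * 0.99030976 = 0.86107433
S_0' = S_0 - PV(D) = 55.0800 - 0.86107433 = 54.21892567
d1 = (ln(S_0'/K) + (r + sigma^2/2)*T) / (sigma*sqrt(T)) = 0.66365196
d2 = d1 - sigma*sqrt(T) = 0.50101740
exp(-rT) = 0.98757780
N(-d1) = 0.25345655; N(-d2) = 0.30817944
P = K * exp(-rT) * N(-d2) - S_0' * N(-d1) = 49.9400 * 0.98757780 * 0.30817944 - 54.21892567 * 0.25345655 = 1.4572


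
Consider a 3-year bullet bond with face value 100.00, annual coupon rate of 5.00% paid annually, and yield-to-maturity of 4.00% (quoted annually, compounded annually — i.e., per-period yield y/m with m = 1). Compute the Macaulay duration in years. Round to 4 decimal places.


Answer: Macaulay duration = 2.8615 years

Derivation:
Coupon per period c = face * coupon_rate / m = 5.000000
Periods per year m = 1; per-period yield y/m = 0.040000
Number of cashflows N = 3
Cashflows (t years, CF_t, discount factor 1/(1+y/m)^(m*t), PV):
  t = 1.0000: CF_t = 5.000000, DF = 0.961538, PV = 4.807692
  t = 2.0000: CF_t = 5.000000, DF = 0.924556, PV = 4.622781
  t = 3.0000: CF_t = 105.000000, DF = 0.888996, PV = 93.344618
Price P = sum_t PV_t = 102.775091
Macaulay numerator sum_t t * PV_t:
  t * PV_t at t = 1.0000: 4.807692
  t * PV_t at t = 2.0000: 9.245562
  t * PV_t at t = 3.0000: 280.033853
Macaulay duration D = (sum_t t * PV_t) / P = 294.087107 / 102.775091 = 2.861463


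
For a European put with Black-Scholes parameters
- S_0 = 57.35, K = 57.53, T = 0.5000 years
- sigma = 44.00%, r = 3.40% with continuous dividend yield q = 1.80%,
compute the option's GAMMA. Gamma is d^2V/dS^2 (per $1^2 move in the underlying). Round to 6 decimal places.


Answer: Gamma = 0.021836

Derivation:
d1 = 0.1712043490; d2 = -0.1399226347
phi(d1) = 0.3931382304; exp(-qT) = 0.9910403788; exp(-rT) = 0.9831436846
Gamma = exp(-qT) * phi(d1) / (S * sigma * sqrt(T)) = 0.9910403788 * 0.3931382304 / (57.3500 * 0.4400 * 0.7071067812) = 0.021836


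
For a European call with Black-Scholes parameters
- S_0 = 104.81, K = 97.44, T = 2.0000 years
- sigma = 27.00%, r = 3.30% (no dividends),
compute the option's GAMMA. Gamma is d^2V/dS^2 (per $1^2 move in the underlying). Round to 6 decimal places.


Answer: Gamma = 0.008547

Derivation:
d1 = 0.5547184167; d2 = 0.1728807549
phi(d1) = 0.3420512176; exp(-qT) = 1.0000000000; exp(-rT) = 0.9361308643
Gamma = exp(-qT) * phi(d1) / (S * sigma * sqrt(T)) = 1.0000000000 * 0.3420512176 / (104.8100 * 0.2700 * 1.4142135624) = 0.008547


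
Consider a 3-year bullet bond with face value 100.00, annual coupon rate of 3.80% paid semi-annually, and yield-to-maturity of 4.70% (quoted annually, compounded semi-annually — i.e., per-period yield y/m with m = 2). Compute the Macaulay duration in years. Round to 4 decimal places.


Answer: Macaulay duration = 2.8615 years

Derivation:
Coupon per period c = face * coupon_rate / m = 1.900000
Periods per year m = 2; per-period yield y/m = 0.023500
Number of cashflows N = 6
Cashflows (t years, CF_t, discount factor 1/(1+y/m)^(m*t), PV):
  t = 0.5000: CF_t = 1.900000, DF = 0.977040, PV = 1.856375
  t = 1.0000: CF_t = 1.900000, DF = 0.954606, PV = 1.813752
  t = 1.5000: CF_t = 1.900000, DF = 0.932688, PV = 1.772107
  t = 2.0000: CF_t = 1.900000, DF = 0.911273, PV = 1.731419
  t = 2.5000: CF_t = 1.900000, DF = 0.890350, PV = 1.691665
  t = 3.0000: CF_t = 101.900000, DF = 0.869907, PV = 88.643542
Price P = sum_t PV_t = 97.508861
Macaulay numerator sum_t t * PV_t:
  t * PV_t at t = 0.5000: 0.928188
  t * PV_t at t = 1.0000: 1.813752
  t * PV_t at t = 1.5000: 2.658161
  t * PV_t at t = 2.0000: 3.462838
  t * PV_t at t = 2.5000: 4.229163
  t * PV_t at t = 3.0000: 265.930627
Macaulay duration D = (sum_t t * PV_t) / P = 279.022728 / 97.508861 = 2.861512


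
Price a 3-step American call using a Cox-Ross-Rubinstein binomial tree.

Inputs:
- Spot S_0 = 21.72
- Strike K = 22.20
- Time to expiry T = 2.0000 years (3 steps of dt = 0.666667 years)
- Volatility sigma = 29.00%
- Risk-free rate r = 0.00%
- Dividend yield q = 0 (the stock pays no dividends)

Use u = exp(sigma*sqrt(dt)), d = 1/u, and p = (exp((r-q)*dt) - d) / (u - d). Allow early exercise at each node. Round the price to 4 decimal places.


dt = T/N = 0.666667
u = exp(sigma*sqrt(dt)) = 1.267167; d = 1/u = 0.789162
p = (exp((r-q)*dt) - d) / (u - d) = 0.441079
Discount per step: exp(-r*dt) = 1.000000
Stock lattice S(k, i) with i counting down-moves:
  k=0: S(0,0) = 21.7200
  k=1: S(1,0) = 27.5229; S(1,1) = 17.1406
  k=2: S(2,0) = 34.8761; S(2,1) = 21.7200; S(2,2) = 13.5267
  k=3: S(3,0) = 44.1938; S(3,1) = 27.5229; S(3,2) = 17.1406; S(3,3) = 10.6748
Terminal payoffs V(N, i) = max(S_T - K, 0):
  V(3,0) = 21.993845; V(3,1) = 5.322876; V(3,2) = 0.000000; V(3,3) = 0.000000
Backward induction: V(k, i) = exp(-r*dt) * [p * V(k+1, i) + (1-p) * V(k+1, i+1)]; then take max(V_cont, immediate exercise) for American.
  V(2,0) = exp(-r*dt) * [p*21.993845 + (1-p)*5.322876] = 12.676091; exercise = 12.676091; V(2,0) = max -> 12.676091
  V(2,1) = exp(-r*dt) * [p*5.322876 + (1-p)*0.000000] = 2.347809; exercise = 0.000000; V(2,1) = max -> 2.347809
  V(2,2) = exp(-r*dt) * [p*0.000000 + (1-p)*0.000000] = 0.000000; exercise = 0.000000; V(2,2) = max -> 0.000000
  V(1,0) = exp(-r*dt) * [p*12.676091 + (1-p)*2.347809] = 6.903397; exercise = 5.322876; V(1,0) = max -> 6.903397
  V(1,1) = exp(-r*dt) * [p*2.347809 + (1-p)*0.000000] = 1.035569; exercise = 0.000000; V(1,1) = max -> 1.035569
  V(0,0) = exp(-r*dt) * [p*6.903397 + (1-p)*1.035569] = 3.623745; exercise = 0.000000; V(0,0) = max -> 3.623745

Answer: Price = V(0,0) = 3.6237


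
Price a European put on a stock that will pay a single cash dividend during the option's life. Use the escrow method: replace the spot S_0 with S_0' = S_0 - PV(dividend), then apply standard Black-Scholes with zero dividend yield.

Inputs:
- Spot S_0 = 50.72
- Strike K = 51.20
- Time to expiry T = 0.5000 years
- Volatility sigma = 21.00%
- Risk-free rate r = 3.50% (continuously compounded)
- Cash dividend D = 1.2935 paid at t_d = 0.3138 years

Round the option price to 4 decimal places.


PV(D) = D * exp(-r * t_d) = 1.2935 * 0.98907709 = 1.27937122
S_0' = S_0 - PV(D) = 50.7200 - 1.27937122 = 49.44062878
d1 = (ln(S_0'/K) + (r + sigma^2/2)*T) / (sigma*sqrt(T)) = -0.04338269
d2 = d1 - sigma*sqrt(T) = -0.19187511
exp(-rT) = 0.98265224
N(-d1) = 0.51730176; N(-d2) = 0.57607998
P = K * exp(-rT) * N(-d2) - S_0' * N(-d1) = 51.2000 * 0.98265224 * 0.57607998 - 49.44062878 * 0.51730176 = 3.4079

Answer: Price = 3.4079


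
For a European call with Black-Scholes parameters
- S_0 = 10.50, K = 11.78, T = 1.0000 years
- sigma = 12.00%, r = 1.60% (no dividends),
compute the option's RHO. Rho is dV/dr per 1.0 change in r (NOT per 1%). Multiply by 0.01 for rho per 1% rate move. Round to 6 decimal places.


d1 = -0.7652326755; d2 = -0.8852326755
phi(d1) = 0.2976821248; exp(-qT) = 1.0000000000; exp(-rT) = 0.9841273201
N(d2) = 0.1880155762
Rho = K*T*exp(-rT)*N(d2) = 11.7800 * 1.0000 * 0.9841273201 * 0.1880155762 = 2.179668

Answer: Rho = 2.179668


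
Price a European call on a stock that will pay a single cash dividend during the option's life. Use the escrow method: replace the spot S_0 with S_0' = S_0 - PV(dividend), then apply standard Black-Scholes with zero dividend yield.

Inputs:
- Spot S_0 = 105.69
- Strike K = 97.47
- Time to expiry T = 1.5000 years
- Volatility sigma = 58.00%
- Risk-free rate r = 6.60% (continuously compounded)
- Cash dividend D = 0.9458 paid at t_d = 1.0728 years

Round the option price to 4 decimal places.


Answer: Price = 35.8022

Derivation:
PV(D) = D * exp(-r * t_d) = 0.9458 * 0.93164373 = 0.88114864
S_0' = S_0 - PV(D) = 105.6900 - 0.88114864 = 104.80885136
d1 = (ln(S_0'/K) + (r + sigma^2/2)*T) / (sigma*sqrt(T)) = 0.59673736
d2 = d1 - sigma*sqrt(T) = -0.11361467
exp(-rT) = 0.90574271
N(d1) = 0.72465863; N(d2) = 0.45477163
C = S_0' * N(d1) - K * exp(-rT) * N(d2) = 104.80885136 * 0.72465863 - 97.4700 * 0.90574271 * 0.45477163 = 35.8022


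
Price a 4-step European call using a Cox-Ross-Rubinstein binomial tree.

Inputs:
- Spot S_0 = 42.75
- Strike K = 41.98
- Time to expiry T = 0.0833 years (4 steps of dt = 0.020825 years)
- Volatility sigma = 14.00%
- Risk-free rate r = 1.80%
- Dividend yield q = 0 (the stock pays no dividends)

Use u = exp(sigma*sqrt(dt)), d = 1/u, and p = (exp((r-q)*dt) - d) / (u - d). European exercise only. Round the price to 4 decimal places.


dt = T/N = 0.020825
u = exp(sigma*sqrt(dt)) = 1.020409; d = 1/u = 0.979999
p = (exp((r-q)*dt) - d) / (u - d) = 0.504227
Discount per step: exp(-r*dt) = 0.999625
Stock lattice S(k, i) with i counting down-moves:
  k=0: S(0,0) = 42.7500
  k=1: S(1,0) = 43.6225; S(1,1) = 41.8950
  k=2: S(2,0) = 44.5127; S(2,1) = 42.7500; S(2,2) = 41.0571
  k=3: S(3,0) = 45.4212; S(3,1) = 43.6225; S(3,2) = 41.8950; S(3,3) = 40.2359
  k=4: S(4,0) = 46.3482; S(4,1) = 44.5127; S(4,2) = 42.7500; S(4,3) = 41.0571; S(4,4) = 39.4312
Terminal payoffs V(N, i) = max(S_T - K, 0):
  V(4,0) = 4.368182; V(4,1) = 2.532748; V(4,2) = 0.770000; V(4,3) = 0.000000; V(4,4) = 0.000000
Backward induction: V(k, i) = exp(-r*dt) * [p * V(k+1, i) + (1-p) * V(k+1, i+1)].
  V(3,0) = exp(-r*dt) * [p*4.368182 + (1-p)*2.532748] = 3.456928
  V(3,1) = exp(-r*dt) * [p*2.532748 + (1-p)*0.770000] = 1.658204
  V(3,2) = exp(-r*dt) * [p*0.770000 + (1-p)*0.000000] = 0.388110
  V(3,3) = exp(-r*dt) * [p*0.000000 + (1-p)*0.000000] = 0.000000
  V(2,0) = exp(-r*dt) * [p*3.456928 + (1-p)*1.658204] = 2.564209
  V(2,1) = exp(-r*dt) * [p*1.658204 + (1-p)*0.388110] = 1.028141
  V(2,2) = exp(-r*dt) * [p*0.388110 + (1-p)*0.000000] = 0.195622
  V(1,0) = exp(-r*dt) * [p*2.564209 + (1-p)*1.028141] = 1.801993
  V(1,1) = exp(-r*dt) * [p*1.028141 + (1-p)*0.195622] = 0.615170
  V(0,0) = exp(-r*dt) * [p*1.801993 + (1-p)*0.615170] = 1.213144

Answer: Price = V(0,0) = 1.2131


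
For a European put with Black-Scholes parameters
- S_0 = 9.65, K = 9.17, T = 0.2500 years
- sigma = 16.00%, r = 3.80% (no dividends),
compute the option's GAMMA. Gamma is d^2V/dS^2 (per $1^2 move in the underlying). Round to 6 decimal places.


Answer: Gamma = 0.376296

Derivation:
d1 = 0.7965078635; d2 = 0.7165078635
phi(d1) = 0.2905002269; exp(-qT) = 1.0000000000; exp(-rT) = 0.9905449824
Gamma = exp(-qT) * phi(d1) / (S * sigma * sqrt(T)) = 1.0000000000 * 0.2905002269 / (9.6500 * 0.1600 * 0.5000000000) = 0.376296


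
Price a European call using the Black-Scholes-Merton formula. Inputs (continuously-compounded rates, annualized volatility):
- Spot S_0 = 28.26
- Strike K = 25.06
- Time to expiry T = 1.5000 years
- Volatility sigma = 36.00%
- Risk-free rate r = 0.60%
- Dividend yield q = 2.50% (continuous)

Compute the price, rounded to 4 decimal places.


Answer: Price = 5.8297

Derivation:
d1 = (ln(S/K) + (r - q + 0.5*sigma^2) * T) / (sigma * sqrt(T)) = 0.42837590
d2 = d1 - sigma * sqrt(T) = -0.01253225
exp(-rT) = 0.99104038; exp(-qT) = 0.96319442
C = S_0 * exp(-qT) * N(d1) - K * exp(-rT) * N(d2)
N(d1) = 0.66581127; N(d2) = 0.49500049
C = 28.2600 * 0.96319442 * 0.66581127 - 25.0600 * 0.99104038 * 0.49500049 = 5.8297


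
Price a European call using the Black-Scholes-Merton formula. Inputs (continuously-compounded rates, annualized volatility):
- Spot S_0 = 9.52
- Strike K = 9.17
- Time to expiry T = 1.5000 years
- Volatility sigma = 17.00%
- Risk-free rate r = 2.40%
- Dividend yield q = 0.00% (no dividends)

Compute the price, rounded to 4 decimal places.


Answer: Price = 1.1452

Derivation:
d1 = (ln(S/K) + (r - q + 0.5*sigma^2) * T) / (sigma * sqrt(T)) = 0.45691419
d2 = d1 - sigma * sqrt(T) = 0.24870756
exp(-rT) = 0.96464029; exp(-qT) = 1.00000000
C = S_0 * exp(-qT) * N(d1) - K * exp(-rT) * N(d2)
N(d1) = 0.67613364; N(d2) = 0.59820650
C = 9.5200 * 1.00000000 * 0.67613364 - 9.1700 * 0.96464029 * 0.59820650 = 1.1452


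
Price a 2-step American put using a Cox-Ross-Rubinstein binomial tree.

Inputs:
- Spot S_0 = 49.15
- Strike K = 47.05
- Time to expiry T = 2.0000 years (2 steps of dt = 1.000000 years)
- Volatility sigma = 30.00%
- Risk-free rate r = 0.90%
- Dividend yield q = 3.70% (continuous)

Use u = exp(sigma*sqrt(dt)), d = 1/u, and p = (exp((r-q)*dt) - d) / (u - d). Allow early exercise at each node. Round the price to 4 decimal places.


Answer: Price = V(0,0) = 7.5741

Derivation:
dt = T/N = 1.000000
u = exp(sigma*sqrt(dt)) = 1.349859; d = 1/u = 0.740818
p = (exp((r-q)*dt) - d) / (u - d) = 0.380221
Discount per step: exp(-r*dt) = 0.991040
Stock lattice S(k, i) with i counting down-moves:
  k=0: S(0,0) = 49.1500
  k=1: S(1,0) = 66.3456; S(1,1) = 36.4112
  k=2: S(2,0) = 89.5571; S(2,1) = 49.1500; S(2,2) = 26.9741
Terminal payoffs V(N, i) = max(K - S_T, 0):
  V(2,0) = 0.000000; V(2,1) = 0.000000; V(2,2) = 20.075908
Backward induction: V(k, i) = exp(-r*dt) * [p * V(k+1, i) + (1-p) * V(k+1, i+1)]; then take max(V_cont, immediate exercise) for American.
  V(1,0) = exp(-r*dt) * [p*0.000000 + (1-p)*0.000000] = 0.000000; exercise = 0.000000; V(1,0) = max -> 0.000000
  V(1,1) = exp(-r*dt) * [p*0.000000 + (1-p)*20.075908] = 12.331141; exercise = 10.638784; V(1,1) = max -> 12.331141
  V(0,0) = exp(-r*dt) * [p*0.000000 + (1-p)*12.331141] = 7.574105; exercise = 0.000000; V(0,0) = max -> 7.574105


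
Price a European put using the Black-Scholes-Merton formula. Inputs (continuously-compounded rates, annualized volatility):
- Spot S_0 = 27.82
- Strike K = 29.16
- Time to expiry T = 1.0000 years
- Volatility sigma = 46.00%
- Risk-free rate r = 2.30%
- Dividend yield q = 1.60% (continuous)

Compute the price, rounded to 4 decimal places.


d1 = (ln(S/K) + (r - q + 0.5*sigma^2) * T) / (sigma * sqrt(T)) = 0.14295061
d2 = d1 - sigma * sqrt(T) = -0.31704939
exp(-rT) = 0.97726248; exp(-qT) = 0.98412732
P = K * exp(-rT) * N(-d2) - S_0 * exp(-qT) * N(-d1)
N(-d1) = 0.44316460; N(-d2) = 0.62439694
P = 29.1600 * 0.97726248 * 0.62439694 - 27.8200 * 0.98412732 * 0.44316460 = 5.6603

Answer: Price = 5.6603


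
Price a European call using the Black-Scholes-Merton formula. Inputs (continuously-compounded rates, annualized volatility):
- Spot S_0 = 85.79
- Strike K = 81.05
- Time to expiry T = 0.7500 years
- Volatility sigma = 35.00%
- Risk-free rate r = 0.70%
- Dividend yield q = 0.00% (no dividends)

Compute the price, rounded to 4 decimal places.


d1 = (ln(S/K) + (r - q + 0.5*sigma^2) * T) / (sigma * sqrt(T)) = 0.35638579
d2 = d1 - sigma * sqrt(T) = 0.05327690
exp(-rT) = 0.99476376; exp(-qT) = 1.00000000
C = S_0 * exp(-qT) * N(d1) - K * exp(-rT) * N(d2)
N(d1) = 0.63922416; N(d2) = 0.52124436
C = 85.7900 * 1.00000000 * 0.63922416 - 81.0500 * 0.99476376 * 0.52124436 = 12.8134

Answer: Price = 12.8134


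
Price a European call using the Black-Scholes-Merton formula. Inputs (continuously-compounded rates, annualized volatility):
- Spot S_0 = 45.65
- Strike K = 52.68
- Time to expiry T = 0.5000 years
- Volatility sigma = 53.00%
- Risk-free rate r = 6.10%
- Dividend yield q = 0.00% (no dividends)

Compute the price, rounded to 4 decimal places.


Answer: Price = 4.7852

Derivation:
d1 = (ln(S/K) + (r - q + 0.5*sigma^2) * T) / (sigma * sqrt(T)) = -0.11342332
d2 = d1 - sigma * sqrt(T) = -0.48818991
exp(-rT) = 0.96996043; exp(-qT) = 1.00000000
C = S_0 * exp(-qT) * N(d1) - K * exp(-rT) * N(d2)
N(d1) = 0.45484748; N(d2) = 0.31270767
C = 45.6500 * 1.00000000 * 0.45484748 - 52.6800 * 0.96996043 * 0.31270767 = 4.7852


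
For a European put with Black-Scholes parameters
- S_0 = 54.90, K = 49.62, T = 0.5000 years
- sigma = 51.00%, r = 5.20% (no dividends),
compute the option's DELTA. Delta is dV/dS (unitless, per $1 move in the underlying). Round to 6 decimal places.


Answer: Delta = -0.297083

Derivation:
d1 = 0.5328101458; d2 = 0.1721856874
phi(d1) = 0.3461504199; exp(-qT) = 1.0000000000; exp(-rT) = 0.9743350896
N(-d1) = 0.2970825050
Delta = -exp(-qT) * N(-d1) = -1.0000000000 * 0.2970825050 = -0.297083
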